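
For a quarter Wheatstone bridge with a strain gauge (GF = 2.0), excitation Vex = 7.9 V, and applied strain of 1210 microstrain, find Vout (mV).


Quarter bridge output: Vout = (GF * epsilon * Vex) / 4.
Vout = (2.0 * 1210e-6 * 7.9) / 4
Vout = 0.019118 / 4 V
Vout = 0.0047795 V = 4.7795 mV

4.7795 mV


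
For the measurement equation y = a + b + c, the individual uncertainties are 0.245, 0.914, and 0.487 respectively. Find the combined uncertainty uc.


For a sum of independent quantities, uc = sqrt(u1^2 + u2^2 + u3^2).
uc = sqrt(0.245^2 + 0.914^2 + 0.487^2)
uc = sqrt(0.060025 + 0.835396 + 0.237169)
uc = 1.0642

1.0642


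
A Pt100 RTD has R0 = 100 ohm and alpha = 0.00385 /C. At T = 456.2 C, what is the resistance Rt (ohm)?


The RTD equation: Rt = R0 * (1 + alpha * T).
Rt = 100 * (1 + 0.00385 * 456.2)
Rt = 100 * (1 + 1.75637)
Rt = 100 * 2.75637
Rt = 275.637 ohm

275.637 ohm


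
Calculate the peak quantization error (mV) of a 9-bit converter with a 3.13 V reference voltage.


The maximum quantization error is +/- LSB/2.
LSB = Vref / 2^n = 3.13 / 512 = 0.00611328 V
Max error = LSB / 2 = 0.00611328 / 2 = 0.00305664 V
Max error = 3.0566 mV

3.0566 mV


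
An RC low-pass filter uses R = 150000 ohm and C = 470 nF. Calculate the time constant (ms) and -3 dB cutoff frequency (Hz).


Time constant: tau = R * C.
tau = 150000 * 4.70e-07 = 0.0705 s
tau = 70.5 ms
Cutoff frequency: fc = 1 / (2*pi*R*C).
fc = 1 / (2*pi*0.0705) = 2.26 Hz

tau = 70.5 ms, fc = 2.26 Hz


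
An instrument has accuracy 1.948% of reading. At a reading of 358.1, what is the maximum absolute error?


Absolute error = (accuracy% / 100) * reading.
Error = (1.948 / 100) * 358.1
Error = 0.01948 * 358.1
Error = 6.9758

6.9758


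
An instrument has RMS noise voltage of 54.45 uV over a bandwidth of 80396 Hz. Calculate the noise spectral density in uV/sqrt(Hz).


Noise spectral density = Vrms / sqrt(BW).
NSD = 54.45 / sqrt(80396)
NSD = 54.45 / 283.5419
NSD = 0.192 uV/sqrt(Hz)

0.192 uV/sqrt(Hz)


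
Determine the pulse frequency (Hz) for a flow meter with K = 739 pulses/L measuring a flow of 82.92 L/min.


Frequency = K * Q / 60 (converting L/min to L/s).
f = 739 * 82.92 / 60
f = 61277.88 / 60
f = 1021.3 Hz

1021.3 Hz


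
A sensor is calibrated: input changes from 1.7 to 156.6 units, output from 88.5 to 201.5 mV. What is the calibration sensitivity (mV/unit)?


Sensitivity = (y2 - y1) / (x2 - x1).
S = (201.5 - 88.5) / (156.6 - 1.7)
S = 113.0 / 154.9
S = 0.7295 mV/unit

0.7295 mV/unit


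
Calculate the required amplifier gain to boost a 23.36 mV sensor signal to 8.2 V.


Gain = Vout / Vin (converting to same units).
G = 8.2 V / 23.36 mV
G = 8200.0 mV / 23.36 mV
G = 351.03

351.03


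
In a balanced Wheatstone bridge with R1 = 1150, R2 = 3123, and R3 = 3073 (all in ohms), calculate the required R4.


At balance: R1*R4 = R2*R3, so R4 = R2*R3/R1.
R4 = 3123 * 3073 / 1150
R4 = 9596979 / 1150
R4 = 8345.2 ohm

8345.2 ohm


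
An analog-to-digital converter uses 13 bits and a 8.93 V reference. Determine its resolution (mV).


The resolution (LSB) of an ADC is Vref / 2^n.
LSB = 8.93 / 2^13
LSB = 8.93 / 8192
LSB = 0.00109009 V = 1.09008789 mV

1.09008789 mV


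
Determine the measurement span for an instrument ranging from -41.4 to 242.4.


Span = upper range - lower range.
Span = 242.4 - (-41.4)
Span = 283.8

283.8


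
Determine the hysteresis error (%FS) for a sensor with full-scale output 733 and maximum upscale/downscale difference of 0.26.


Hysteresis = (max difference / full scale) * 100%.
H = (0.26 / 733) * 100
H = 0.035 %FS

0.035 %FS


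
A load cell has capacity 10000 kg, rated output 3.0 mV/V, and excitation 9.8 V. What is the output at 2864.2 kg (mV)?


Vout = rated_output * Vex * (load / capacity).
Vout = 3.0 * 9.8 * (2864.2 / 10000)
Vout = 3.0 * 9.8 * 0.28642
Vout = 8.421 mV

8.421 mV


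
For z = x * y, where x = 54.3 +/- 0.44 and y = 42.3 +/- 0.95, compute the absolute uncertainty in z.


For a product z = x*y, the relative uncertainty is:
uz/z = sqrt((ux/x)^2 + (uy/y)^2)
Relative uncertainties: ux/x = 0.44/54.3 = 0.008103
uy/y = 0.95/42.3 = 0.022459
z = 54.3 * 42.3 = 2296.9
uz = 2296.9 * sqrt(0.008103^2 + 0.022459^2) = 54.84

54.84


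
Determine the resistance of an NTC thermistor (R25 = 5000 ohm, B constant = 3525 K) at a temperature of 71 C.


NTC thermistor equation: Rt = R25 * exp(B * (1/T - 1/T25)).
T in Kelvin: 344.15 K, T25 = 298.15 K
1/T - 1/T25 = 1/344.15 - 1/298.15 = -0.00044831
B * (1/T - 1/T25) = 3525 * -0.00044831 = -1.5803
Rt = 5000 * exp(-1.5803) = 1029.6 ohm

1029.6 ohm


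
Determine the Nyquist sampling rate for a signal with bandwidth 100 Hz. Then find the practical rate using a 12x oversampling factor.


By Nyquist theorem, fs_min = 2 * fmax.
fs_min = 2 * 100 = 200 Hz
Practical rate = 12 * fs_min = 12 * 200 = 2400 Hz

fs_min = 200 Hz, fs_practical = 2400 Hz


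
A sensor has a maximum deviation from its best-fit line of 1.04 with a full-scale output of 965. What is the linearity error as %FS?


Linearity error = (max deviation / full scale) * 100%.
Linearity = (1.04 / 965) * 100
Linearity = 0.108 %FS

0.108 %FS


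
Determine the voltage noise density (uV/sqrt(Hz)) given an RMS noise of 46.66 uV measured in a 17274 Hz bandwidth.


Noise spectral density = Vrms / sqrt(BW).
NSD = 46.66 / sqrt(17274)
NSD = 46.66 / 131.4306
NSD = 0.355 uV/sqrt(Hz)

0.355 uV/sqrt(Hz)


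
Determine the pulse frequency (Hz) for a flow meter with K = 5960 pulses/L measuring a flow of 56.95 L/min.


Frequency = K * Q / 60 (converting L/min to L/s).
f = 5960 * 56.95 / 60
f = 339422.0 / 60
f = 5657.03 Hz

5657.03 Hz


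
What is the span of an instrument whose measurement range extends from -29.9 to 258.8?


Span = upper range - lower range.
Span = 258.8 - (-29.9)
Span = 288.7

288.7


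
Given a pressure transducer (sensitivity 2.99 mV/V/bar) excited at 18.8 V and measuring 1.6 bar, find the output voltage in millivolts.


Output = sensitivity * Vex * P.
Vout = 2.99 * 18.8 * 1.6
Vout = 56.212 * 1.6
Vout = 89.94 mV

89.94 mV


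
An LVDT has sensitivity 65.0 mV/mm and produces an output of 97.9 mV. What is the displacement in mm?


Displacement = Vout / sensitivity.
d = 97.9 / 65.0
d = 1.506 mm

1.506 mm


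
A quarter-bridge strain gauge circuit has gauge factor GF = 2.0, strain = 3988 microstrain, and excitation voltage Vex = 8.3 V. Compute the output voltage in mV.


Quarter bridge output: Vout = (GF * epsilon * Vex) / 4.
Vout = (2.0 * 3988e-6 * 8.3) / 4
Vout = 0.0662008 / 4 V
Vout = 0.0165502 V = 16.5502 mV

16.5502 mV


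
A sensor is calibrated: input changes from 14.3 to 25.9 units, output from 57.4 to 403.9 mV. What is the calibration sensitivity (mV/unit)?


Sensitivity = (y2 - y1) / (x2 - x1).
S = (403.9 - 57.4) / (25.9 - 14.3)
S = 346.5 / 11.6
S = 29.8707 mV/unit

29.8707 mV/unit


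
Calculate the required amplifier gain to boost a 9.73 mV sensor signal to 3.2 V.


Gain = Vout / Vin (converting to same units).
G = 3.2 V / 9.73 mV
G = 3200.0 mV / 9.73 mV
G = 328.88

328.88


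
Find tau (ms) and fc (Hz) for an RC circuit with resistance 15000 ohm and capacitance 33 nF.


Time constant: tau = R * C.
tau = 15000 * 3.30e-08 = 0.000495 s
tau = 0.495 ms
Cutoff frequency: fc = 1 / (2*pi*R*C).
fc = 1 / (2*pi*0.000495) = 321.53 Hz

tau = 0.495 ms, fc = 321.53 Hz


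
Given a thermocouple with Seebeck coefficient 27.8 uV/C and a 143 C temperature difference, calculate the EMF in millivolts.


The thermocouple output V = sensitivity * dT.
V = 27.8 uV/C * 143 C
V = 3975.4 uV
V = 3.975 mV

3.975 mV


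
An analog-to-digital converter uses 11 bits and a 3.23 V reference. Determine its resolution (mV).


The resolution (LSB) of an ADC is Vref / 2^n.
LSB = 3.23 / 2^11
LSB = 3.23 / 2048
LSB = 0.00157715 V = 1.57714844 mV

1.57714844 mV


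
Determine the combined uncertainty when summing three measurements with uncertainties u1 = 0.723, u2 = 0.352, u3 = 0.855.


For a sum of independent quantities, uc = sqrt(u1^2 + u2^2 + u3^2).
uc = sqrt(0.723^2 + 0.352^2 + 0.855^2)
uc = sqrt(0.522729 + 0.123904 + 0.731025)
uc = 1.1737

1.1737


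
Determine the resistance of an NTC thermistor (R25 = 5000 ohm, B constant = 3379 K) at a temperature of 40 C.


NTC thermistor equation: Rt = R25 * exp(B * (1/T - 1/T25)).
T in Kelvin: 313.15 K, T25 = 298.15 K
1/T - 1/T25 = 1/313.15 - 1/298.15 = -0.00016066
B * (1/T - 1/T25) = 3379 * -0.00016066 = -0.5429
Rt = 5000 * exp(-0.5429) = 2905.4 ohm

2905.4 ohm


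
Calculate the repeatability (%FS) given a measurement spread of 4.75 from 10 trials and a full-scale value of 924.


Repeatability = (spread / full scale) * 100%.
R = (4.75 / 924) * 100
R = 0.514 %FS

0.514 %FS


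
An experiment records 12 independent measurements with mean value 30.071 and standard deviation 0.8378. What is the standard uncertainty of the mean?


The standard uncertainty for Type A evaluation is u = s / sqrt(n).
u = 0.8378 / sqrt(12)
u = 0.8378 / 3.4641
u = 0.2419

0.2419


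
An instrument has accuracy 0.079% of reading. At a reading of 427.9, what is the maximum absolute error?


Absolute error = (accuracy% / 100) * reading.
Error = (0.079 / 100) * 427.9
Error = 0.00079 * 427.9
Error = 0.338

0.338


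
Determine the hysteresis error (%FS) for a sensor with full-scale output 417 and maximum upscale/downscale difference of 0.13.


Hysteresis = (max difference / full scale) * 100%.
H = (0.13 / 417) * 100
H = 0.031 %FS

0.031 %FS


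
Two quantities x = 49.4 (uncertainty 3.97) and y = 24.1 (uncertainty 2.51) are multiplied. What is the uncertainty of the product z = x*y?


For a product z = x*y, the relative uncertainty is:
uz/z = sqrt((ux/x)^2 + (uy/y)^2)
Relative uncertainties: ux/x = 3.97/49.4 = 0.080364
uy/y = 2.51/24.1 = 0.104149
z = 49.4 * 24.1 = 1190.5
uz = 1190.5 * sqrt(0.080364^2 + 0.104149^2) = 156.616

156.616


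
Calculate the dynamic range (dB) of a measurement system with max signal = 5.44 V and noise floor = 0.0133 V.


Dynamic range = 20 * log10(Vmax / Vnoise).
DR = 20 * log10(5.44 / 0.0133)
DR = 20 * log10(409.02)
DR = 52.23 dB

52.23 dB


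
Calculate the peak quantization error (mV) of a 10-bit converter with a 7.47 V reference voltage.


The maximum quantization error is +/- LSB/2.
LSB = Vref / 2^n = 7.47 / 1024 = 0.00729492 V
Max error = LSB / 2 = 0.00729492 / 2 = 0.00364746 V
Max error = 3.6475 mV

3.6475 mV


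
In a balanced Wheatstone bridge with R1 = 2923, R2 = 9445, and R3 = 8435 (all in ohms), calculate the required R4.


At balance: R1*R4 = R2*R3, so R4 = R2*R3/R1.
R4 = 9445 * 8435 / 2923
R4 = 79668575 / 2923
R4 = 27255.76 ohm

27255.76 ohm


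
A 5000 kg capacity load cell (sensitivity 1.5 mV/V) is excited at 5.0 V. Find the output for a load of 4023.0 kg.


Vout = rated_output * Vex * (load / capacity).
Vout = 1.5 * 5.0 * (4023.0 / 5000)
Vout = 1.5 * 5.0 * 0.8046
Vout = 6.035 mV

6.035 mV


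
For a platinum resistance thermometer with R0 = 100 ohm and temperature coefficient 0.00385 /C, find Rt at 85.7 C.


The RTD equation: Rt = R0 * (1 + alpha * T).
Rt = 100 * (1 + 0.00385 * 85.7)
Rt = 100 * (1 + 0.329945)
Rt = 100 * 1.329945
Rt = 132.994 ohm

132.994 ohm


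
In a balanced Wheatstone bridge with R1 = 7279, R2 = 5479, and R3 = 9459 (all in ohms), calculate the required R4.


At balance: R1*R4 = R2*R3, so R4 = R2*R3/R1.
R4 = 5479 * 9459 / 7279
R4 = 51825861 / 7279
R4 = 7119.91 ohm

7119.91 ohm


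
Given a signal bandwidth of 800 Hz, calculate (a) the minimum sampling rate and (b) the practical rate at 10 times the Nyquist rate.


By Nyquist theorem, fs_min = 2 * fmax.
fs_min = 2 * 800 = 1600 Hz
Practical rate = 10 * fs_min = 10 * 1600 = 16000 Hz

fs_min = 1600 Hz, fs_practical = 16000 Hz


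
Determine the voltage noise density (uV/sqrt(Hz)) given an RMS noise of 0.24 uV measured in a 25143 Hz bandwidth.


Noise spectral density = Vrms / sqrt(BW).
NSD = 0.24 / sqrt(25143)
NSD = 0.24 / 158.5654
NSD = 0.0015 uV/sqrt(Hz)

0.0015 uV/sqrt(Hz)


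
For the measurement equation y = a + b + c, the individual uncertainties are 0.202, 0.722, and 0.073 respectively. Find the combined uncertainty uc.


For a sum of independent quantities, uc = sqrt(u1^2 + u2^2 + u3^2).
uc = sqrt(0.202^2 + 0.722^2 + 0.073^2)
uc = sqrt(0.040804 + 0.521284 + 0.005329)
uc = 0.7533

0.7533


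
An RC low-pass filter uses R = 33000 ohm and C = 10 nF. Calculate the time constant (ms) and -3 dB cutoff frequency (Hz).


Time constant: tau = R * C.
tau = 33000 * 1.00e-08 = 0.00033 s
tau = 0.33 ms
Cutoff frequency: fc = 1 / (2*pi*R*C).
fc = 1 / (2*pi*0.00033) = 482.29 Hz

tau = 0.33 ms, fc = 482.29 Hz


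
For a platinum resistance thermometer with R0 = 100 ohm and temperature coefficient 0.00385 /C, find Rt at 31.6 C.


The RTD equation: Rt = R0 * (1 + alpha * T).
Rt = 100 * (1 + 0.00385 * 31.6)
Rt = 100 * (1 + 0.12166)
Rt = 100 * 1.12166
Rt = 112.166 ohm

112.166 ohm


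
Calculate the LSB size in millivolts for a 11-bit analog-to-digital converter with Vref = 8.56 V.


The resolution (LSB) of an ADC is Vref / 2^n.
LSB = 8.56 / 2^11
LSB = 8.56 / 2048
LSB = 0.00417969 V = 4.1796875 mV

4.1796875 mV


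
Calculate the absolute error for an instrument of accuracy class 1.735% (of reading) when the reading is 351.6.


Absolute error = (accuracy% / 100) * reading.
Error = (1.735 / 100) * 351.6
Error = 0.01735 * 351.6
Error = 6.1003

6.1003


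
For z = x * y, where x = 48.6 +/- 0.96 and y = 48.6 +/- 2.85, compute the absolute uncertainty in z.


For a product z = x*y, the relative uncertainty is:
uz/z = sqrt((ux/x)^2 + (uy/y)^2)
Relative uncertainties: ux/x = 0.96/48.6 = 0.019753
uy/y = 2.85/48.6 = 0.058642
z = 48.6 * 48.6 = 2362.0
uz = 2362.0 * sqrt(0.019753^2 + 0.058642^2) = 146.157

146.157


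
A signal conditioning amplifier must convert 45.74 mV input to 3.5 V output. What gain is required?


Gain = Vout / Vin (converting to same units).
G = 3.5 V / 45.74 mV
G = 3500.0 mV / 45.74 mV
G = 76.52

76.52


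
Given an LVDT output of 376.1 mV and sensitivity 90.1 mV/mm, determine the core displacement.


Displacement = Vout / sensitivity.
d = 376.1 / 90.1
d = 4.174 mm

4.174 mm


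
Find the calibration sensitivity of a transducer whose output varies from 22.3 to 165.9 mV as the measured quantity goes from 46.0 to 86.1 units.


Sensitivity = (y2 - y1) / (x2 - x1).
S = (165.9 - 22.3) / (86.1 - 46.0)
S = 143.6 / 40.1
S = 3.581 mV/unit

3.581 mV/unit


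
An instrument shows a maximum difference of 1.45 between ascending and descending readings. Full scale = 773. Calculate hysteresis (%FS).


Hysteresis = (max difference / full scale) * 100%.
H = (1.45 / 773) * 100
H = 0.188 %FS

0.188 %FS


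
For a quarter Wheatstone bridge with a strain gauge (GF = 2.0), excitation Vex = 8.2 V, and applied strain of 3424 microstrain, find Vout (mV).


Quarter bridge output: Vout = (GF * epsilon * Vex) / 4.
Vout = (2.0 * 3424e-6 * 8.2) / 4
Vout = 0.0561536 / 4 V
Vout = 0.0140384 V = 14.0384 mV

14.0384 mV


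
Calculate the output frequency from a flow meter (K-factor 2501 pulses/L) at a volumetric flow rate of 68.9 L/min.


Frequency = K * Q / 60 (converting L/min to L/s).
f = 2501 * 68.9 / 60
f = 172318.9 / 60
f = 2871.98 Hz

2871.98 Hz


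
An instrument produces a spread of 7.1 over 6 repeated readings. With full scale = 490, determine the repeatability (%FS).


Repeatability = (spread / full scale) * 100%.
R = (7.1 / 490) * 100
R = 1.449 %FS

1.449 %FS


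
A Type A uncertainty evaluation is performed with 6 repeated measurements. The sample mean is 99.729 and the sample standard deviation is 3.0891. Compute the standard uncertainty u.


The standard uncertainty for Type A evaluation is u = s / sqrt(n).
u = 3.0891 / sqrt(6)
u = 3.0891 / 2.4495
u = 1.2611

1.2611


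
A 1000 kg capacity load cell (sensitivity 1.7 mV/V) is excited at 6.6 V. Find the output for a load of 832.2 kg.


Vout = rated_output * Vex * (load / capacity).
Vout = 1.7 * 6.6 * (832.2 / 1000)
Vout = 1.7 * 6.6 * 0.8322
Vout = 9.337 mV

9.337 mV


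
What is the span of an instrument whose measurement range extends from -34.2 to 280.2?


Span = upper range - lower range.
Span = 280.2 - (-34.2)
Span = 314.4

314.4


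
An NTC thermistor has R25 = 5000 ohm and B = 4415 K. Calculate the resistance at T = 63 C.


NTC thermistor equation: Rt = R25 * exp(B * (1/T - 1/T25)).
T in Kelvin: 336.15 K, T25 = 298.15 K
1/T - 1/T25 = 1/336.15 - 1/298.15 = -0.00037915
B * (1/T - 1/T25) = 4415 * -0.00037915 = -1.674
Rt = 5000 * exp(-1.674) = 937.5 ohm

937.5 ohm


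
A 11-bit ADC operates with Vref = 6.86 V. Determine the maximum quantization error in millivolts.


The maximum quantization error is +/- LSB/2.
LSB = Vref / 2^n = 6.86 / 2048 = 0.00334961 V
Max error = LSB / 2 = 0.00334961 / 2 = 0.0016748 V
Max error = 1.6748 mV

1.6748 mV


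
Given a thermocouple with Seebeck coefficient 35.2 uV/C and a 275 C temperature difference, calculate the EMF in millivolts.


The thermocouple output V = sensitivity * dT.
V = 35.2 uV/C * 275 C
V = 9680.0 uV
V = 9.68 mV

9.68 mV


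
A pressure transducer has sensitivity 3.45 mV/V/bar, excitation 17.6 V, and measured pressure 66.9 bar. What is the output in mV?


Output = sensitivity * Vex * P.
Vout = 3.45 * 17.6 * 66.9
Vout = 60.72 * 66.9
Vout = 4062.17 mV

4062.17 mV


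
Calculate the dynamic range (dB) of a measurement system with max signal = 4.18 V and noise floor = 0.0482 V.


Dynamic range = 20 * log10(Vmax / Vnoise).
DR = 20 * log10(4.18 / 0.0482)
DR = 20 * log10(86.72)
DR = 38.76 dB

38.76 dB


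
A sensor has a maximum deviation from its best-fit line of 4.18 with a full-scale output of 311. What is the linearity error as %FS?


Linearity error = (max deviation / full scale) * 100%.
Linearity = (4.18 / 311) * 100
Linearity = 1.344 %FS

1.344 %FS


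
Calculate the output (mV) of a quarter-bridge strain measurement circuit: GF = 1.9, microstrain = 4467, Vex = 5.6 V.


Quarter bridge output: Vout = (GF * epsilon * Vex) / 4.
Vout = (1.9 * 4467e-6 * 5.6) / 4
Vout = 0.04752888 / 4 V
Vout = 0.01188222 V = 11.8822 mV

11.8822 mV


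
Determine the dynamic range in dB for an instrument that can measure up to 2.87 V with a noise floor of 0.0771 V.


Dynamic range = 20 * log10(Vmax / Vnoise).
DR = 20 * log10(2.87 / 0.0771)
DR = 20 * log10(37.22)
DR = 31.42 dB

31.42 dB


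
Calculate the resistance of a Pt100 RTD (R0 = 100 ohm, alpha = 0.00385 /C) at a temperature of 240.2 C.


The RTD equation: Rt = R0 * (1 + alpha * T).
Rt = 100 * (1 + 0.00385 * 240.2)
Rt = 100 * (1 + 0.92477)
Rt = 100 * 1.92477
Rt = 192.477 ohm

192.477 ohm


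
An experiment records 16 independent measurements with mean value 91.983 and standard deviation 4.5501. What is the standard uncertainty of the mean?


The standard uncertainty for Type A evaluation is u = s / sqrt(n).
u = 4.5501 / sqrt(16)
u = 4.5501 / 4.0
u = 1.1375

1.1375


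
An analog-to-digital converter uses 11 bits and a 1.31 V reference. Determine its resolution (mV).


The resolution (LSB) of an ADC is Vref / 2^n.
LSB = 1.31 / 2^11
LSB = 1.31 / 2048
LSB = 0.00063965 V = 0.63964844 mV

0.63964844 mV


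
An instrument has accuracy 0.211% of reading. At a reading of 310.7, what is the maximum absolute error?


Absolute error = (accuracy% / 100) * reading.
Error = (0.211 / 100) * 310.7
Error = 0.00211 * 310.7
Error = 0.6556

0.6556


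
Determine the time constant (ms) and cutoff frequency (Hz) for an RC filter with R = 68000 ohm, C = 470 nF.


Time constant: tau = R * C.
tau = 68000 * 4.70e-07 = 0.03196 s
tau = 31.96 ms
Cutoff frequency: fc = 1 / (2*pi*R*C).
fc = 1 / (2*pi*0.03196) = 4.98 Hz

tau = 31.96 ms, fc = 4.98 Hz


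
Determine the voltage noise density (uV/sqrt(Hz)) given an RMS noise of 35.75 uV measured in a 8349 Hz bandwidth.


Noise spectral density = Vrms / sqrt(BW).
NSD = 35.75 / sqrt(8349)
NSD = 35.75 / 91.3729
NSD = 0.3913 uV/sqrt(Hz)

0.3913 uV/sqrt(Hz)


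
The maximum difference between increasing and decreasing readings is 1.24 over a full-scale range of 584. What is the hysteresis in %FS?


Hysteresis = (max difference / full scale) * 100%.
H = (1.24 / 584) * 100
H = 0.212 %FS

0.212 %FS


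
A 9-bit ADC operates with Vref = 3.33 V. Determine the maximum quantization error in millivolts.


The maximum quantization error is +/- LSB/2.
LSB = Vref / 2^n = 3.33 / 512 = 0.00650391 V
Max error = LSB / 2 = 0.00650391 / 2 = 0.00325195 V
Max error = 3.252 mV

3.252 mV


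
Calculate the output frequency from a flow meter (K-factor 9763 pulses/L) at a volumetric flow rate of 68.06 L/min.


Frequency = K * Q / 60 (converting L/min to L/s).
f = 9763 * 68.06 / 60
f = 664469.78 / 60
f = 11074.5 Hz

11074.5 Hz


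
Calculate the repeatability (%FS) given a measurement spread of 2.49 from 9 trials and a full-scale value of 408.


Repeatability = (spread / full scale) * 100%.
R = (2.49 / 408) * 100
R = 0.61 %FS

0.61 %FS


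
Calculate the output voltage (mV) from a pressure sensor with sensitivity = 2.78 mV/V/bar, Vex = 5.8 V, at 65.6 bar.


Output = sensitivity * Vex * P.
Vout = 2.78 * 5.8 * 65.6
Vout = 16.124 * 65.6
Vout = 1057.73 mV

1057.73 mV


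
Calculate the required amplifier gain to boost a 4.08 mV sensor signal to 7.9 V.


Gain = Vout / Vin (converting to same units).
G = 7.9 V / 4.08 mV
G = 7900.0 mV / 4.08 mV
G = 1936.27

1936.27


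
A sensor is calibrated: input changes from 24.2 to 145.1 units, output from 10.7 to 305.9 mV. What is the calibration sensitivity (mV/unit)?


Sensitivity = (y2 - y1) / (x2 - x1).
S = (305.9 - 10.7) / (145.1 - 24.2)
S = 295.2 / 120.9
S = 2.4417 mV/unit

2.4417 mV/unit


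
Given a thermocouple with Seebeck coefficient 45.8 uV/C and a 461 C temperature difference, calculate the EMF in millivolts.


The thermocouple output V = sensitivity * dT.
V = 45.8 uV/C * 461 C
V = 21113.8 uV
V = 21.114 mV

21.114 mV


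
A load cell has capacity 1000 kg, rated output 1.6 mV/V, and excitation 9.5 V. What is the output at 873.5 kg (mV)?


Vout = rated_output * Vex * (load / capacity).
Vout = 1.6 * 9.5 * (873.5 / 1000)
Vout = 1.6 * 9.5 * 0.8735
Vout = 13.277 mV

13.277 mV


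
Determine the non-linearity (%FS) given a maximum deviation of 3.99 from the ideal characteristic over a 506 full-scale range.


Linearity error = (max deviation / full scale) * 100%.
Linearity = (3.99 / 506) * 100
Linearity = 0.789 %FS

0.789 %FS


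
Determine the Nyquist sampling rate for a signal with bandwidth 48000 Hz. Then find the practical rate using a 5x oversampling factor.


By Nyquist theorem, fs_min = 2 * fmax.
fs_min = 2 * 48000 = 96000 Hz
Practical rate = 5 * fs_min = 5 * 96000 = 480000 Hz

fs_min = 96000 Hz, fs_practical = 480000 Hz


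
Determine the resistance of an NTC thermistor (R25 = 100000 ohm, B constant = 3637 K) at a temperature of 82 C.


NTC thermistor equation: Rt = R25 * exp(B * (1/T - 1/T25)).
T in Kelvin: 355.15 K, T25 = 298.15 K
1/T - 1/T25 = 1/355.15 - 1/298.15 = -0.0005383
B * (1/T - 1/T25) = 3637 * -0.0005383 = -1.9578
Rt = 100000 * exp(-1.9578) = 14116.7 ohm

14116.7 ohm


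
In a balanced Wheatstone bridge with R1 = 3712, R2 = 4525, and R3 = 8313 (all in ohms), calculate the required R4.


At balance: R1*R4 = R2*R3, so R4 = R2*R3/R1.
R4 = 4525 * 8313 / 3712
R4 = 37616325 / 3712
R4 = 10133.71 ohm

10133.71 ohm


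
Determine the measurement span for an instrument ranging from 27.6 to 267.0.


Span = upper range - lower range.
Span = 267.0 - (27.6)
Span = 239.4

239.4


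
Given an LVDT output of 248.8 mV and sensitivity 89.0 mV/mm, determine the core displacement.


Displacement = Vout / sensitivity.
d = 248.8 / 89.0
d = 2.796 mm

2.796 mm


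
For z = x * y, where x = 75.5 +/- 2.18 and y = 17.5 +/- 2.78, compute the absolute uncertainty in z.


For a product z = x*y, the relative uncertainty is:
uz/z = sqrt((ux/x)^2 + (uy/y)^2)
Relative uncertainties: ux/x = 2.18/75.5 = 0.028874
uy/y = 2.78/17.5 = 0.158857
z = 75.5 * 17.5 = 1321.2
uz = 1321.2 * sqrt(0.028874^2 + 0.158857^2) = 213.329

213.329


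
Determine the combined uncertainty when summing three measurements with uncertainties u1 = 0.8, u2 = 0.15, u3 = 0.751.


For a sum of independent quantities, uc = sqrt(u1^2 + u2^2 + u3^2).
uc = sqrt(0.8^2 + 0.15^2 + 0.751^2)
uc = sqrt(0.64 + 0.0225 + 0.564001)
uc = 1.1075

1.1075


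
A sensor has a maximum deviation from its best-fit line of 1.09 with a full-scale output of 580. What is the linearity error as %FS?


Linearity error = (max deviation / full scale) * 100%.
Linearity = (1.09 / 580) * 100
Linearity = 0.188 %FS

0.188 %FS


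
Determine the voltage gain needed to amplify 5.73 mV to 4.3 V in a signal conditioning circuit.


Gain = Vout / Vin (converting to same units).
G = 4.3 V / 5.73 mV
G = 4300.0 mV / 5.73 mV
G = 750.44

750.44


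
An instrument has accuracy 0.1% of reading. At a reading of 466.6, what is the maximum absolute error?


Absolute error = (accuracy% / 100) * reading.
Error = (0.1 / 100) * 466.6
Error = 0.001 * 466.6
Error = 0.4666

0.4666


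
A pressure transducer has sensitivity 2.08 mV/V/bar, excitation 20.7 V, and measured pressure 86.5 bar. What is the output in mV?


Output = sensitivity * Vex * P.
Vout = 2.08 * 20.7 * 86.5
Vout = 43.056 * 86.5
Vout = 3724.34 mV

3724.34 mV


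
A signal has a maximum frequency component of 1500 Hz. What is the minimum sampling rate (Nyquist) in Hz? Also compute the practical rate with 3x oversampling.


By Nyquist theorem, fs_min = 2 * fmax.
fs_min = 2 * 1500 = 3000 Hz
Practical rate = 3 * fs_min = 3 * 3000 = 9000 Hz

fs_min = 3000 Hz, fs_practical = 9000 Hz


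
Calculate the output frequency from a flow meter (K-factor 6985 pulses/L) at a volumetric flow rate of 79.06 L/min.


Frequency = K * Q / 60 (converting L/min to L/s).
f = 6985 * 79.06 / 60
f = 552234.1 / 60
f = 9203.9 Hz

9203.9 Hz


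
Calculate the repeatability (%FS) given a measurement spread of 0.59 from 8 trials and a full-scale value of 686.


Repeatability = (spread / full scale) * 100%.
R = (0.59 / 686) * 100
R = 0.086 %FS

0.086 %FS


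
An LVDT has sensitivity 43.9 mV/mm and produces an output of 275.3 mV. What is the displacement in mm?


Displacement = Vout / sensitivity.
d = 275.3 / 43.9
d = 6.271 mm

6.271 mm


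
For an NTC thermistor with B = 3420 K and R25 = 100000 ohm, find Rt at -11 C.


NTC thermistor equation: Rt = R25 * exp(B * (1/T - 1/T25)).
T in Kelvin: 262.15 K, T25 = 298.15 K
1/T - 1/T25 = 1/262.15 - 1/298.15 = 0.00046059
B * (1/T - 1/T25) = 3420 * 0.00046059 = 1.5752
Rt = 100000 * exp(1.5752) = 483185.2 ohm

483185.2 ohm


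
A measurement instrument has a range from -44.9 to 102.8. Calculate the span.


Span = upper range - lower range.
Span = 102.8 - (-44.9)
Span = 147.7

147.7


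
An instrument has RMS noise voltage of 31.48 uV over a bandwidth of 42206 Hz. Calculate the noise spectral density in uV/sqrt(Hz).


Noise spectral density = Vrms / sqrt(BW).
NSD = 31.48 / sqrt(42206)
NSD = 31.48 / 205.441
NSD = 0.1532 uV/sqrt(Hz)

0.1532 uV/sqrt(Hz)


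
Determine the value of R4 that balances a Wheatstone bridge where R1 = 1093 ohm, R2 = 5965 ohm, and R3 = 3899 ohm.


At balance: R1*R4 = R2*R3, so R4 = R2*R3/R1.
R4 = 5965 * 3899 / 1093
R4 = 23257535 / 1093
R4 = 21278.62 ohm

21278.62 ohm


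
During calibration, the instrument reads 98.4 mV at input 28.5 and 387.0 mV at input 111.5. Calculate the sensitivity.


Sensitivity = (y2 - y1) / (x2 - x1).
S = (387.0 - 98.4) / (111.5 - 28.5)
S = 288.6 / 83.0
S = 3.4771 mV/unit

3.4771 mV/unit


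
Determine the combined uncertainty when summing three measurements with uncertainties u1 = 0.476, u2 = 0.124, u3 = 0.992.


For a sum of independent quantities, uc = sqrt(u1^2 + u2^2 + u3^2).
uc = sqrt(0.476^2 + 0.124^2 + 0.992^2)
uc = sqrt(0.226576 + 0.015376 + 0.984064)
uc = 1.1073

1.1073


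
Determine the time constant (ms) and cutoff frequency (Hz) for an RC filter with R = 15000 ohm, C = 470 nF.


Time constant: tau = R * C.
tau = 15000 * 4.70e-07 = 0.00705 s
tau = 7.05 ms
Cutoff frequency: fc = 1 / (2*pi*R*C).
fc = 1 / (2*pi*0.00705) = 22.58 Hz

tau = 7.05 ms, fc = 22.58 Hz


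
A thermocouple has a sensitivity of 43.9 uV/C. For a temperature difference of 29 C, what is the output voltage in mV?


The thermocouple output V = sensitivity * dT.
V = 43.9 uV/C * 29 C
V = 1273.1 uV
V = 1.273 mV

1.273 mV


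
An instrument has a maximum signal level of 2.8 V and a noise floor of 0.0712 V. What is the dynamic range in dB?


Dynamic range = 20 * log10(Vmax / Vnoise).
DR = 20 * log10(2.8 / 0.0712)
DR = 20 * log10(39.33)
DR = 31.89 dB

31.89 dB


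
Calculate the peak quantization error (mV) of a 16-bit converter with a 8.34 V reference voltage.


The maximum quantization error is +/- LSB/2.
LSB = Vref / 2^n = 8.34 / 65536 = 0.00012726 V
Max error = LSB / 2 = 0.00012726 / 2 = 6.363e-05 V
Max error = 0.0636 mV

0.0636 mV


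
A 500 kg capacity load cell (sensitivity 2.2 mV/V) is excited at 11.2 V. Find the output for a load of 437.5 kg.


Vout = rated_output * Vex * (load / capacity).
Vout = 2.2 * 11.2 * (437.5 / 500)
Vout = 2.2 * 11.2 * 0.875
Vout = 21.56 mV

21.56 mV


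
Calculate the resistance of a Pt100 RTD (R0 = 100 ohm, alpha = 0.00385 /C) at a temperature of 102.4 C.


The RTD equation: Rt = R0 * (1 + alpha * T).
Rt = 100 * (1 + 0.00385 * 102.4)
Rt = 100 * (1 + 0.39424)
Rt = 100 * 1.39424
Rt = 139.424 ohm

139.424 ohm


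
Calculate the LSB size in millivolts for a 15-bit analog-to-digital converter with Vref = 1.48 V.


The resolution (LSB) of an ADC is Vref / 2^n.
LSB = 1.48 / 2^15
LSB = 1.48 / 32768
LSB = 4.517e-05 V = 0.04516602 mV

0.04516602 mV


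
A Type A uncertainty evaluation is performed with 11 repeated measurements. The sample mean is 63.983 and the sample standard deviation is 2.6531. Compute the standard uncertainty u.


The standard uncertainty for Type A evaluation is u = s / sqrt(n).
u = 2.6531 / sqrt(11)
u = 2.6531 / 3.3166
u = 0.7999

0.7999


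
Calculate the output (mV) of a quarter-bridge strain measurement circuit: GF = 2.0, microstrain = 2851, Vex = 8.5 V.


Quarter bridge output: Vout = (GF * epsilon * Vex) / 4.
Vout = (2.0 * 2851e-6 * 8.5) / 4
Vout = 0.048467 / 4 V
Vout = 0.01211675 V = 12.1167 mV

12.1167 mV


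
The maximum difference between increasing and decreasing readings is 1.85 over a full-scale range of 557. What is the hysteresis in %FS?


Hysteresis = (max difference / full scale) * 100%.
H = (1.85 / 557) * 100
H = 0.332 %FS

0.332 %FS


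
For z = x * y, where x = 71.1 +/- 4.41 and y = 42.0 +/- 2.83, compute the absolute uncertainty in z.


For a product z = x*y, the relative uncertainty is:
uz/z = sqrt((ux/x)^2 + (uy/y)^2)
Relative uncertainties: ux/x = 4.41/71.1 = 0.062025
uy/y = 2.83/42.0 = 0.067381
z = 71.1 * 42.0 = 2986.2
uz = 2986.2 * sqrt(0.062025^2 + 0.067381^2) = 273.483

273.483


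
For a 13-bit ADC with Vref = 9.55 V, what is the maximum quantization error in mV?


The maximum quantization error is +/- LSB/2.
LSB = Vref / 2^n = 9.55 / 8192 = 0.00116577 V
Max error = LSB / 2 = 0.00116577 / 2 = 0.00058289 V
Max error = 0.5829 mV

0.5829 mV


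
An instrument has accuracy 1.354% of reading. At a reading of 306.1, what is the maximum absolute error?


Absolute error = (accuracy% / 100) * reading.
Error = (1.354 / 100) * 306.1
Error = 0.01354 * 306.1
Error = 4.1446

4.1446


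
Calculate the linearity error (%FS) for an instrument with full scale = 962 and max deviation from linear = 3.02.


Linearity error = (max deviation / full scale) * 100%.
Linearity = (3.02 / 962) * 100
Linearity = 0.314 %FS

0.314 %FS


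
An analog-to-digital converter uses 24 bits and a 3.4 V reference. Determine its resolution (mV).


The resolution (LSB) of an ADC is Vref / 2^n.
LSB = 3.4 / 2^24
LSB = 3.4 / 16777216
LSB = 2e-07 V = 0.00020266 mV

0.00020266 mV


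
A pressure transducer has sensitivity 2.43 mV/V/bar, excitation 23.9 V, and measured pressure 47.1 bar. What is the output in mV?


Output = sensitivity * Vex * P.
Vout = 2.43 * 23.9 * 47.1
Vout = 58.077 * 47.1
Vout = 2735.43 mV

2735.43 mV


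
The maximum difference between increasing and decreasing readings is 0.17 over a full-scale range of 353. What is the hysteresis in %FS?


Hysteresis = (max difference / full scale) * 100%.
H = (0.17 / 353) * 100
H = 0.048 %FS

0.048 %FS


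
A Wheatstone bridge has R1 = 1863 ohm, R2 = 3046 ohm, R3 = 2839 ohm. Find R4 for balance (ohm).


At balance: R1*R4 = R2*R3, so R4 = R2*R3/R1.
R4 = 3046 * 2839 / 1863
R4 = 8647594 / 1863
R4 = 4641.76 ohm

4641.76 ohm


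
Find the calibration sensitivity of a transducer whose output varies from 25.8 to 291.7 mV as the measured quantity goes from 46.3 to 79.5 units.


Sensitivity = (y2 - y1) / (x2 - x1).
S = (291.7 - 25.8) / (79.5 - 46.3)
S = 265.9 / 33.2
S = 8.009 mV/unit

8.009 mV/unit


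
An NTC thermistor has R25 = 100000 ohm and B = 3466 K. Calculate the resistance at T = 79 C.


NTC thermistor equation: Rt = R25 * exp(B * (1/T - 1/T25)).
T in Kelvin: 352.15 K, T25 = 298.15 K
1/T - 1/T25 = 1/352.15 - 1/298.15 = -0.00051432
B * (1/T - 1/T25) = 3466 * -0.00051432 = -1.7826
Rt = 100000 * exp(-1.7826) = 16819.6 ohm

16819.6 ohm


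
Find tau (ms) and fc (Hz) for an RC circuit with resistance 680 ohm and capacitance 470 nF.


Time constant: tau = R * C.
tau = 680 * 4.70e-07 = 0.0003196 s
tau = 0.3196 ms
Cutoff frequency: fc = 1 / (2*pi*R*C).
fc = 1 / (2*pi*0.0003196) = 497.98 Hz

tau = 0.3196 ms, fc = 497.98 Hz


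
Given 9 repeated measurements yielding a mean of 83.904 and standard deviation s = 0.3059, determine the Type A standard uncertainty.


The standard uncertainty for Type A evaluation is u = s / sqrt(n).
u = 0.3059 / sqrt(9)
u = 0.3059 / 3.0
u = 0.102

0.102


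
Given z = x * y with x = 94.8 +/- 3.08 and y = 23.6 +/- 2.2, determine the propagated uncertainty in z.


For a product z = x*y, the relative uncertainty is:
uz/z = sqrt((ux/x)^2 + (uy/y)^2)
Relative uncertainties: ux/x = 3.08/94.8 = 0.032489
uy/y = 2.2/23.6 = 0.09322
z = 94.8 * 23.6 = 2237.3
uz = 2237.3 * sqrt(0.032489^2 + 0.09322^2) = 220.864

220.864


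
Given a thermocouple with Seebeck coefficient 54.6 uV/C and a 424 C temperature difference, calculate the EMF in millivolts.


The thermocouple output V = sensitivity * dT.
V = 54.6 uV/C * 424 C
V = 23150.4 uV
V = 23.15 mV

23.15 mV


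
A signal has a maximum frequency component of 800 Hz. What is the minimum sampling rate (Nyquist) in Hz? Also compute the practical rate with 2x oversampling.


By Nyquist theorem, fs_min = 2 * fmax.
fs_min = 2 * 800 = 1600 Hz
Practical rate = 2 * fs_min = 2 * 1600 = 3200 Hz

fs_min = 1600 Hz, fs_practical = 3200 Hz


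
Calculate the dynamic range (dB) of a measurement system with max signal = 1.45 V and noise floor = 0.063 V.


Dynamic range = 20 * log10(Vmax / Vnoise).
DR = 20 * log10(1.45 / 0.063)
DR = 20 * log10(23.02)
DR = 27.24 dB

27.24 dB


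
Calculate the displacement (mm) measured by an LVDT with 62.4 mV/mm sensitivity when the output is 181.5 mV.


Displacement = Vout / sensitivity.
d = 181.5 / 62.4
d = 2.909 mm

2.909 mm


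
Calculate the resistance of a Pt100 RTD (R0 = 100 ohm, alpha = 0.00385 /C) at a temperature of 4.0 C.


The RTD equation: Rt = R0 * (1 + alpha * T).
Rt = 100 * (1 + 0.00385 * 4.0)
Rt = 100 * (1 + 0.0154)
Rt = 100 * 1.0154
Rt = 101.54 ohm

101.54 ohm


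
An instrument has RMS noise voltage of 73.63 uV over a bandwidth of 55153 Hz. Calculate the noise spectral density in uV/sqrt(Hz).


Noise spectral density = Vrms / sqrt(BW).
NSD = 73.63 / sqrt(55153)
NSD = 73.63 / 234.8468
NSD = 0.3135 uV/sqrt(Hz)

0.3135 uV/sqrt(Hz)


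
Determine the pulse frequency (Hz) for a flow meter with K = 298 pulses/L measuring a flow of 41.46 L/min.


Frequency = K * Q / 60 (converting L/min to L/s).
f = 298 * 41.46 / 60
f = 12355.08 / 60
f = 205.92 Hz

205.92 Hz


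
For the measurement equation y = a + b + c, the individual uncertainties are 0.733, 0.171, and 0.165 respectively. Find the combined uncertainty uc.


For a sum of independent quantities, uc = sqrt(u1^2 + u2^2 + u3^2).
uc = sqrt(0.733^2 + 0.171^2 + 0.165^2)
uc = sqrt(0.537289 + 0.029241 + 0.027225)
uc = 0.7706

0.7706


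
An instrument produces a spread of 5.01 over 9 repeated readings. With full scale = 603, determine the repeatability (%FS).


Repeatability = (spread / full scale) * 100%.
R = (5.01 / 603) * 100
R = 0.831 %FS

0.831 %FS


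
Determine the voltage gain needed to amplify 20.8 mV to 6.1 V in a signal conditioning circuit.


Gain = Vout / Vin (converting to same units).
G = 6.1 V / 20.8 mV
G = 6100.0 mV / 20.8 mV
G = 293.27

293.27


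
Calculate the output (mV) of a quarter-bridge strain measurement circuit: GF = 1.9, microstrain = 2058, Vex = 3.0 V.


Quarter bridge output: Vout = (GF * epsilon * Vex) / 4.
Vout = (1.9 * 2058e-6 * 3.0) / 4
Vout = 0.0117306 / 4 V
Vout = 0.00293265 V = 2.9327 mV

2.9327 mV


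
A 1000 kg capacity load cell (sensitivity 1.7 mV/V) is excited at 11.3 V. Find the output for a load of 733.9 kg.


Vout = rated_output * Vex * (load / capacity).
Vout = 1.7 * 11.3 * (733.9 / 1000)
Vout = 1.7 * 11.3 * 0.7339
Vout = 14.098 mV

14.098 mV


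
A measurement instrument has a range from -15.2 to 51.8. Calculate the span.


Span = upper range - lower range.
Span = 51.8 - (-15.2)
Span = 67.0

67.0


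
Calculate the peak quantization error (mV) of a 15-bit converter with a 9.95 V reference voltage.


The maximum quantization error is +/- LSB/2.
LSB = Vref / 2^n = 9.95 / 32768 = 0.00030365 V
Max error = LSB / 2 = 0.00030365 / 2 = 0.00015182 V
Max error = 0.1518 mV

0.1518 mV


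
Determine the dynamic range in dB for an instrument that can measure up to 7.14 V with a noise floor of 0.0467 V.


Dynamic range = 20 * log10(Vmax / Vnoise).
DR = 20 * log10(7.14 / 0.0467)
DR = 20 * log10(152.89)
DR = 43.69 dB

43.69 dB


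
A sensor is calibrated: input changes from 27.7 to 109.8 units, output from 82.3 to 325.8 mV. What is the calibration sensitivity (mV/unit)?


Sensitivity = (y2 - y1) / (x2 - x1).
S = (325.8 - 82.3) / (109.8 - 27.7)
S = 243.5 / 82.1
S = 2.9659 mV/unit

2.9659 mV/unit


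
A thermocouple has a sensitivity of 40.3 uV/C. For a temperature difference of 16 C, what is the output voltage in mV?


The thermocouple output V = sensitivity * dT.
V = 40.3 uV/C * 16 C
V = 644.8 uV
V = 0.645 mV

0.645 mV


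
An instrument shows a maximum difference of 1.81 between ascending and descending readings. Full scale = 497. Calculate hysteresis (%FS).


Hysteresis = (max difference / full scale) * 100%.
H = (1.81 / 497) * 100
H = 0.364 %FS

0.364 %FS


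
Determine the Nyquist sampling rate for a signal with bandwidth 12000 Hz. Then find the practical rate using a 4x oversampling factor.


By Nyquist theorem, fs_min = 2 * fmax.
fs_min = 2 * 12000 = 24000 Hz
Practical rate = 4 * fs_min = 4 * 24000 = 96000 Hz

fs_min = 24000 Hz, fs_practical = 96000 Hz


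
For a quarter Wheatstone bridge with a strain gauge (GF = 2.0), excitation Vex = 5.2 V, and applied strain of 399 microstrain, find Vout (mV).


Quarter bridge output: Vout = (GF * epsilon * Vex) / 4.
Vout = (2.0 * 399e-6 * 5.2) / 4
Vout = 0.0041496 / 4 V
Vout = 0.0010374 V = 1.0374 mV

1.0374 mV


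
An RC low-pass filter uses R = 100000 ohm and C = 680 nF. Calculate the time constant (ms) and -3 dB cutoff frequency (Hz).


Time constant: tau = R * C.
tau = 100000 * 6.80e-07 = 0.068 s
tau = 68.0 ms
Cutoff frequency: fc = 1 / (2*pi*R*C).
fc = 1 / (2*pi*0.068) = 2.34 Hz

tau = 68.0 ms, fc = 2.34 Hz
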